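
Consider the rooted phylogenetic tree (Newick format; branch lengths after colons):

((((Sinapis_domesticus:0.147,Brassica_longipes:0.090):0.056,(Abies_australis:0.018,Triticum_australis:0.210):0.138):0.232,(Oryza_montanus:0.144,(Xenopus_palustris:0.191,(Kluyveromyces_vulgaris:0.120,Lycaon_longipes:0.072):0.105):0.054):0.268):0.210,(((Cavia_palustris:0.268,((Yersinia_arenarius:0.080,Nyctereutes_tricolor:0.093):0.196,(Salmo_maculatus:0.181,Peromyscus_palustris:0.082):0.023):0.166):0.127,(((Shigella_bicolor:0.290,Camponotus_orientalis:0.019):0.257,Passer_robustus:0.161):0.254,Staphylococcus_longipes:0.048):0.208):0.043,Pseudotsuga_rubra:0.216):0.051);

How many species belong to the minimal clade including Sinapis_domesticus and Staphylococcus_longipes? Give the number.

18

The MRCA of Sinapis_domesticus and Staphylococcus_longipes is the root, so the clade is the entire tree.
That clade contains 18 terminal taxa: Abies_australis, Brassica_longipes, Camponotus_orientalis, Cavia_palustris, Kluyveromyces_vulgaris, Lycaon_longipes, Nyctereutes_tricolor, Oryza_montanus, Passer_robustus, Peromyscus_palustris, Pseudotsuga_rubra, Salmo_maculatus, Shigella_bicolor, Sinapis_domesticus, Staphylococcus_longipes, Triticum_australis, Xenopus_palustris, Yersinia_arenarius.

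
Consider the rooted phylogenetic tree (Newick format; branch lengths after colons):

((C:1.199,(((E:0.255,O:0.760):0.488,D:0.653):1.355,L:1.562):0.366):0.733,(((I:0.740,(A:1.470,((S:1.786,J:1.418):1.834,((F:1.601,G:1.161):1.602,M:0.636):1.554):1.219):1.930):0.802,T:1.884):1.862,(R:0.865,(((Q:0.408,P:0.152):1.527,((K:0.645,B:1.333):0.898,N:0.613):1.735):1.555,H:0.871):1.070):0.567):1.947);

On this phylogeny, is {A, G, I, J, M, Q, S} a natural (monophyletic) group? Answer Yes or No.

No

The MRCA of the listed taxa subtends (((I,(A,((S,J),((F,G),M)))),T),(R,(((Q,P),((K,B),N)),H))).
That clade also contains B, F, H, K, N, P, R, T, which are not in the proposed group, so the group is not monophyletic.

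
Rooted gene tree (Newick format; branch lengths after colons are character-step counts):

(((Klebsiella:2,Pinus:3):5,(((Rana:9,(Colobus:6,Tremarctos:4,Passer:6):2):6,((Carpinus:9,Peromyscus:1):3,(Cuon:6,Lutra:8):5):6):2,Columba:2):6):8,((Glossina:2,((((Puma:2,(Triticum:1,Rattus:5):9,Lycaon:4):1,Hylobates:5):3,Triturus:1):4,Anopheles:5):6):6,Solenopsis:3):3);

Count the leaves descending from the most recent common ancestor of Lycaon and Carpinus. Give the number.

The MRCA of Lycaon and Carpinus is the root, so the clade is the entire tree.
That clade contains 20 terminal taxa: Anopheles, Carpinus, Colobus, Columba, Cuon, Glossina, Hylobates, Klebsiella, Lutra, Lycaon, Passer, Peromyscus, Pinus, Puma, Rana, Rattus, Solenopsis, Tremarctos, Triticum, Triturus.

20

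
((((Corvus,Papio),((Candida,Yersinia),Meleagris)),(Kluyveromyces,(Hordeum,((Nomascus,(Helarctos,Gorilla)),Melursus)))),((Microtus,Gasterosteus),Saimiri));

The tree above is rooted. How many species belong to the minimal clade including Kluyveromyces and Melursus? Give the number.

6

The MRCA of Kluyveromyces and Melursus is the node subtending (Kluyveromyces,(Hordeum,((Nomascus,(Helarctos,Gorilla)),Melursus))).
That clade contains 6 terminal taxa: Gorilla, Helarctos, Hordeum, Kluyveromyces, Melursus, Nomascus.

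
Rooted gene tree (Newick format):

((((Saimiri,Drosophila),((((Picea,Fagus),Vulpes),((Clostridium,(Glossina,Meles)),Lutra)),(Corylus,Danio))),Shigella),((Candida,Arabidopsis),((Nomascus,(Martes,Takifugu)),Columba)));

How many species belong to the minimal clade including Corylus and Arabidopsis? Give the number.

The MRCA of Corylus and Arabidopsis is the root, so the clade is the entire tree.
That clade contains 18 terminal taxa: Arabidopsis, Candida, Clostridium, Columba, Corylus, Danio, Drosophila, Fagus, Glossina, Lutra, Martes, Meles, Nomascus, Picea, Saimiri, Shigella, Takifugu, Vulpes.

18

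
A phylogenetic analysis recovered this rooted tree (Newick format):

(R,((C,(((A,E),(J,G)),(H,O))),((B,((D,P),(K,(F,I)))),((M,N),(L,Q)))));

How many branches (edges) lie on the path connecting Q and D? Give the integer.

The MRCA of Q and D is the node subtending ((B,((D,P),(K,(F,I)))),((M,N),(L,Q))).
From Q up to that node: 3 branches. From D up to the same node: 4 branches. Total: 3 + 4 = 7.

7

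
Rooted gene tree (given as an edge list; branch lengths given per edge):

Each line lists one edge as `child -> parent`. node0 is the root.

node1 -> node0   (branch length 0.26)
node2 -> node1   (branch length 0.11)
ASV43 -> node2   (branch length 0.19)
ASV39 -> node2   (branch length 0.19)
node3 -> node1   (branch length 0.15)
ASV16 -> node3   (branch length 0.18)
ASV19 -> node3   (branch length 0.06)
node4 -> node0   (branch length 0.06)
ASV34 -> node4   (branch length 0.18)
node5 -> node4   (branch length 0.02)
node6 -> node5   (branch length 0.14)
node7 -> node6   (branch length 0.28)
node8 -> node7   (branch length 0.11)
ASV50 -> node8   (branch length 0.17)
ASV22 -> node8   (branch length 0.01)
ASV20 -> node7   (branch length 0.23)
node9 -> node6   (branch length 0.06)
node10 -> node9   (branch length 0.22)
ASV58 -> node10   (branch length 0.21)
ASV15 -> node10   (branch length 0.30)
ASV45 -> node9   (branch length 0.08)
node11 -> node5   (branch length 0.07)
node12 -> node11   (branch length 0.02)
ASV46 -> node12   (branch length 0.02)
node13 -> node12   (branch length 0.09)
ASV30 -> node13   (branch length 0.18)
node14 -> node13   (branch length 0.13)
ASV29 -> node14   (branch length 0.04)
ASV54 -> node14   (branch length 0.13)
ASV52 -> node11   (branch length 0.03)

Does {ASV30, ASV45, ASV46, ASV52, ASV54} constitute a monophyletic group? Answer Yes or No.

The MRCA of the listed taxa subtends ((((ASV50,ASV22),ASV20),((ASV58,ASV15),ASV45)),((ASV46,(ASV30,(ASV29,ASV54))),ASV52)).
That clade also contains ASV15, ASV20, ASV22, ASV29, ASV50, ASV58, which are not in the proposed group, so the group is not monophyletic.

No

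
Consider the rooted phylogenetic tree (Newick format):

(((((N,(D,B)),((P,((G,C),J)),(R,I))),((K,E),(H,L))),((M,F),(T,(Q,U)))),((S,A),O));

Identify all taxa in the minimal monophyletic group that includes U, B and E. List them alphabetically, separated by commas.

B, C, D, E, F, G, H, I, J, K, L, M, N, P, Q, R, T, U

Tracing U: it sits inside (Q,U).
Tracing B: it sits inside (D,B).
Tracing E: it sits inside (K,E).
The smallest clade enclosing all 3 is ((((N,(D,B)),((P,((G,C),J)),(R,I))),((K,E),(H,L))),((M,F),(T,(Q,U)))); the answer is its 18 terminal taxa in alphabetical order.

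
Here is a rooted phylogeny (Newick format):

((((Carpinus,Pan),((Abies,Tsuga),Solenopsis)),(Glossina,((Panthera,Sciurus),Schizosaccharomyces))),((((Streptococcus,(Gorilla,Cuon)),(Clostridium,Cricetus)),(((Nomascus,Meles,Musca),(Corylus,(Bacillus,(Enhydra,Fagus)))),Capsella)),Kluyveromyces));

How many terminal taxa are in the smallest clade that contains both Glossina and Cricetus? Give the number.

23

The MRCA of Glossina and Cricetus is the root, so the clade is the entire tree.
That clade contains 23 terminal taxa: Abies, Bacillus, Capsella, Carpinus, Clostridium, Corylus, Cricetus, Cuon, Enhydra, Fagus, Glossina, Gorilla, Kluyveromyces, Meles, Musca, Nomascus, Pan, Panthera, Schizosaccharomyces, Sciurus, Solenopsis, Streptococcus, Tsuga.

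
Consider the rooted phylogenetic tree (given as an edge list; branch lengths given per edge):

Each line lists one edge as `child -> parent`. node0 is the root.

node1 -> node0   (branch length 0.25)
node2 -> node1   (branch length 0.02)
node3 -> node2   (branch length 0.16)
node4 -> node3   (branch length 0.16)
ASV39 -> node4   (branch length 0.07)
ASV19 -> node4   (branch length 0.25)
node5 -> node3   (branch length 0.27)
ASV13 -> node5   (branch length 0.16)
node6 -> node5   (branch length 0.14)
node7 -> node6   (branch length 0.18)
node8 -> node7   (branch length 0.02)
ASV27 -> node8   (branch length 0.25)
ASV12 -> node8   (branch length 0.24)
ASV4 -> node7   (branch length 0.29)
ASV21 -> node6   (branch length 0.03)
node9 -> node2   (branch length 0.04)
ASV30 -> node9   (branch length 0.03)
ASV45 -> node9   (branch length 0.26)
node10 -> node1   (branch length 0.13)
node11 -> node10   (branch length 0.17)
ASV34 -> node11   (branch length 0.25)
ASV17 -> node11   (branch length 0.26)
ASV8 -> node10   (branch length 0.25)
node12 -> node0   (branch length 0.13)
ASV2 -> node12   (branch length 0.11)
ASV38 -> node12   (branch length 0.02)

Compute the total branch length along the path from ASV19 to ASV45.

0.87

The path runs ASV19 → … → MRCA → … → ASV45; the MRCA is the node subtending (((ASV39,ASV19),(ASV13,(((ASV27,ASV12),ASV4),ASV21))),(ASV30,ASV45)).
Branch lengths along that path: 0.25 + 0.16 + 0.16 + 0.04 + 0.26 = 0.87.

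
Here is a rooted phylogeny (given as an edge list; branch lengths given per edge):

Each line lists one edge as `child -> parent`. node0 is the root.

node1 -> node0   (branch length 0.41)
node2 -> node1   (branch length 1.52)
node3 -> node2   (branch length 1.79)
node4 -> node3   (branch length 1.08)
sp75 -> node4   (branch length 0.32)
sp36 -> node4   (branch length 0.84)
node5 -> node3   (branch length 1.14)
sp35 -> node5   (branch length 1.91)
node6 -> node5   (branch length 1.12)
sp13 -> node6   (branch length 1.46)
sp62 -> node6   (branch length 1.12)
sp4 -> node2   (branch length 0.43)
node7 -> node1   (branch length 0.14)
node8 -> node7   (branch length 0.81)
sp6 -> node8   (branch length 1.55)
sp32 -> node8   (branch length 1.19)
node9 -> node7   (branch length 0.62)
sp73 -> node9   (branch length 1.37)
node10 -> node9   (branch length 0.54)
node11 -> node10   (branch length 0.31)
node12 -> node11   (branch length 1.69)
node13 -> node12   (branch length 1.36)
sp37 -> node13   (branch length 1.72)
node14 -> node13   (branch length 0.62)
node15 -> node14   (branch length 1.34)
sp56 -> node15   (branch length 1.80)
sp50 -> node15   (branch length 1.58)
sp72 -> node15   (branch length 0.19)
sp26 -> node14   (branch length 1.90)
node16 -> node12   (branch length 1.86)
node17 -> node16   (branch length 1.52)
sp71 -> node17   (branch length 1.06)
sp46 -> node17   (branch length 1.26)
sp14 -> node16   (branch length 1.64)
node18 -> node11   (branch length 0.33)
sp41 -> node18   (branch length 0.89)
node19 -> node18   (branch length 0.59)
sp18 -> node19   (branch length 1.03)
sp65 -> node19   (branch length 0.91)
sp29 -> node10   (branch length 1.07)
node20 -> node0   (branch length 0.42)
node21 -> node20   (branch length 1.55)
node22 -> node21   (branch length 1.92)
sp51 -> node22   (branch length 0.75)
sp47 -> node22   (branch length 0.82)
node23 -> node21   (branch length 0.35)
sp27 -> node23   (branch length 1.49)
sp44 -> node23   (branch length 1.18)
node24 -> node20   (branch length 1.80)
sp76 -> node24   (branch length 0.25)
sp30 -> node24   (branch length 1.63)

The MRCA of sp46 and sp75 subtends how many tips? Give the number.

21

The MRCA of sp46 and sp75 is the node subtending ((((sp75,sp36),(sp35,(sp13,sp62))),sp4),((sp6,sp32),(sp73,((((sp37,((sp56,sp50,sp72),sp26)),((sp71,sp46),sp14)),(sp41,(sp18,sp65))),sp29)))).
That clade contains 21 terminal taxa: sp13, sp14, sp18, sp26, sp29, sp32, sp35, sp36, sp37, sp4, sp41, sp46, sp50, sp56, sp6, sp62, sp65, sp71, sp72, sp73, sp75.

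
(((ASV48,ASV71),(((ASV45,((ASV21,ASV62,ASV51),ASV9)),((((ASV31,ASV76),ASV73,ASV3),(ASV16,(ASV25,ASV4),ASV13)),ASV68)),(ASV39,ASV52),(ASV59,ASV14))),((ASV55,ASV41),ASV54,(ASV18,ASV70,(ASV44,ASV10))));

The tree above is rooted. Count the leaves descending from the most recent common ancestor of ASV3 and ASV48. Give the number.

20

The MRCA of ASV3 and ASV48 is the node subtending ((ASV48,ASV71),(((ASV45,((ASV21,ASV62,ASV51),ASV9)),((((ASV31,ASV76),ASV73,ASV3),(ASV16,(ASV25,ASV4),ASV13)),ASV68)),(ASV39,ASV52),(ASV59,ASV14))).
That clade contains 20 terminal taxa: ASV13, ASV14, ASV16, ASV21, ASV25, ASV3, ASV31, ASV39, ASV4, ASV45, ASV48, ASV51, ASV52, ASV59, ASV62, ASV68, ASV71, ASV73, ASV76, ASV9.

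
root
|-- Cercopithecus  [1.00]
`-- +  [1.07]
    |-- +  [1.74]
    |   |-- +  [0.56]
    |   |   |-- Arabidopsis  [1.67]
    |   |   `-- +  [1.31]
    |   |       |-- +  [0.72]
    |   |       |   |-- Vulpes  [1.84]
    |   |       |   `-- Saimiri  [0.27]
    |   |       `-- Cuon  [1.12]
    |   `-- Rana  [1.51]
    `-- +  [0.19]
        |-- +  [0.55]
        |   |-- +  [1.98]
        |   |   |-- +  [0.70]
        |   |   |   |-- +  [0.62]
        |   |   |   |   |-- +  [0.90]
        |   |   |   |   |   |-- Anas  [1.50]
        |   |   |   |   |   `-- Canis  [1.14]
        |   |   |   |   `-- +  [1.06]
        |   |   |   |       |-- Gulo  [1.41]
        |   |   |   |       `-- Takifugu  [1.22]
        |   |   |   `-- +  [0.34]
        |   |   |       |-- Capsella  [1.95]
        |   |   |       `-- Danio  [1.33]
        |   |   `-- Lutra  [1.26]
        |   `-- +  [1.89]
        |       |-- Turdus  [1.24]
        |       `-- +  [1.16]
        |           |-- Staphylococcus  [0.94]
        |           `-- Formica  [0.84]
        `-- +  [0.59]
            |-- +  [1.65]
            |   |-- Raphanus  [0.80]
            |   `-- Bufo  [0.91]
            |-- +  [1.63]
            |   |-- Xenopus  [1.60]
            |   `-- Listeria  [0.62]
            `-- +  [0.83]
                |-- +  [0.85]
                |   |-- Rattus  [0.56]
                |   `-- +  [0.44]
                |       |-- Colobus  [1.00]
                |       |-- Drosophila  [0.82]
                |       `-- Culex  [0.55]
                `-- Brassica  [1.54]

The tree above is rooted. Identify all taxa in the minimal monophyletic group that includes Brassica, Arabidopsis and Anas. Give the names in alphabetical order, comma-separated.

Anas, Arabidopsis, Brassica, Bufo, Canis, Capsella, Colobus, Culex, Cuon, Danio, Drosophila, Formica, Gulo, Listeria, Lutra, Rana, Raphanus, Rattus, Saimiri, Staphylococcus, Takifugu, Turdus, Vulpes, Xenopus

Tracing Brassica: it sits inside ((Rattus,(Colobus,Drosophila,Culex)),Brassica).
Tracing Arabidopsis: it sits inside (Arabidopsis,((Vulpes,Saimiri),Cuon)).
Tracing Anas: it sits inside (Anas,Canis).
The smallest clade enclosing all 3 is (((Arabidopsis,((Vulpes,Saimiri),Cuon)),Rana),((((((Anas,Canis),(Gulo,Takifugu)),(Capsella,Danio)),Lutra),(Turdus,(Staphylococcus,Formica))),((Raphanus,Bufo),(Xenopus,Listeria),((Rattus,(Colobus,Drosophila,Culex)),Brassica)))); the answer is its 24 terminal taxa in alphabetical order.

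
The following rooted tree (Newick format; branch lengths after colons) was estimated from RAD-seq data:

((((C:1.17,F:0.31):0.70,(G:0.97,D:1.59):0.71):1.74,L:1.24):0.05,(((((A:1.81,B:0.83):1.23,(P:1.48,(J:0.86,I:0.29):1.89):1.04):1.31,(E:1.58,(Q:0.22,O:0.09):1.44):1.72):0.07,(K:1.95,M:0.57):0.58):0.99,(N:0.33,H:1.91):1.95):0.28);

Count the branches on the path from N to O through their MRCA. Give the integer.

7

The MRCA of N and O is the node subtending (((((A,B),(P,(J,I))),(E,(Q,O))),(K,M)),(N,H)).
From N up to that node: 2 branches. From O up to the same node: 5 branches. Total: 2 + 5 = 7.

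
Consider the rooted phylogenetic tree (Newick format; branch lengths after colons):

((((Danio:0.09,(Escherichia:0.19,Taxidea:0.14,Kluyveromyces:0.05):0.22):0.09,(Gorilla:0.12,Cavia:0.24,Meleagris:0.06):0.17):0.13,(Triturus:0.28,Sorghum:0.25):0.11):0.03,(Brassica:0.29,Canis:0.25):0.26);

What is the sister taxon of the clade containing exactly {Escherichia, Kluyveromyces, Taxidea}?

The clade containing exactly {Escherichia, Kluyveromyces, Taxidea} attaches to the tree at the node subtending (Danio,(Escherichia,Taxidea,Kluyveromyces)).
The other lineage descending from that same node — the sister group — is the single tip Danio.

Danio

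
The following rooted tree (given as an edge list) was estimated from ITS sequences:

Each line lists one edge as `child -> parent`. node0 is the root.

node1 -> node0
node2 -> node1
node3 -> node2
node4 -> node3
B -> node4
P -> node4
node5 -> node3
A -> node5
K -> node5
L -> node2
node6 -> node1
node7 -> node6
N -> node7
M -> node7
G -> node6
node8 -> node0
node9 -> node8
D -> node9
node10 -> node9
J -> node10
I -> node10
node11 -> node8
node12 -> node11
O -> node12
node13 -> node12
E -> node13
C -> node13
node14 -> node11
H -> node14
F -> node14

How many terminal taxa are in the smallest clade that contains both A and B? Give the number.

The MRCA of A and B is the node subtending ((B,P),(A,K)).
That clade contains 4 terminal taxa: A, B, K, P.

4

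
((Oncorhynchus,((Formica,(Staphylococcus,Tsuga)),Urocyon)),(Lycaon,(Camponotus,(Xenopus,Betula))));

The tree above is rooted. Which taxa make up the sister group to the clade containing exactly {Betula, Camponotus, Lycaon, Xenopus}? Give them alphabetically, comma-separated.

The clade containing exactly {Betula, Camponotus, Lycaon, Xenopus} attaches directly to the root of the tree.
The other lineage descending from that same node — the sister group — is (Oncorhynchus,((Formica,(Staphylococcus,Tsuga)),Urocyon)); its 5 tips in alphabetical order are the answer.

Formica, Oncorhynchus, Staphylococcus, Tsuga, Urocyon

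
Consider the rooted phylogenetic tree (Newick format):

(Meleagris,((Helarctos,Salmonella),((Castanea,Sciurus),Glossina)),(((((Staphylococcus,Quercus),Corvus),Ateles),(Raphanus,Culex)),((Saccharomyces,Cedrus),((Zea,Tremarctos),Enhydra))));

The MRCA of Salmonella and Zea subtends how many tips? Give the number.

The MRCA of Salmonella and Zea is the root, so the clade is the entire tree.
That clade contains 17 terminal taxa: Ateles, Castanea, Cedrus, Corvus, Culex, Enhydra, Glossina, Helarctos, Meleagris, Quercus, Raphanus, Saccharomyces, Salmonella, Sciurus, Staphylococcus, Tremarctos, Zea.

17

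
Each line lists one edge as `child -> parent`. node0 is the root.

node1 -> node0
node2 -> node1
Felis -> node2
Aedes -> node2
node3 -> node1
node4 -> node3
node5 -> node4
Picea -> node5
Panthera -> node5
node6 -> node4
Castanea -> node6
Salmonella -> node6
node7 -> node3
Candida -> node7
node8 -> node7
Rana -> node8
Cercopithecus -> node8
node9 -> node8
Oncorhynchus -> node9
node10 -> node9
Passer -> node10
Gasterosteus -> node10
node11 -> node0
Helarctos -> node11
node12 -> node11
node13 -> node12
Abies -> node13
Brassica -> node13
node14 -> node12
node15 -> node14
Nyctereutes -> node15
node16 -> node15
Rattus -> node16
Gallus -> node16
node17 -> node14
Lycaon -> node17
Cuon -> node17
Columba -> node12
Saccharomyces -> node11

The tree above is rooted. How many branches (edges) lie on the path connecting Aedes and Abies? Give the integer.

7

The MRCA of Aedes and Abies is the root of the tree.
From Aedes up to that node: 3 branches. From Abies up to the same node: 4 branches. Total: 3 + 4 = 7.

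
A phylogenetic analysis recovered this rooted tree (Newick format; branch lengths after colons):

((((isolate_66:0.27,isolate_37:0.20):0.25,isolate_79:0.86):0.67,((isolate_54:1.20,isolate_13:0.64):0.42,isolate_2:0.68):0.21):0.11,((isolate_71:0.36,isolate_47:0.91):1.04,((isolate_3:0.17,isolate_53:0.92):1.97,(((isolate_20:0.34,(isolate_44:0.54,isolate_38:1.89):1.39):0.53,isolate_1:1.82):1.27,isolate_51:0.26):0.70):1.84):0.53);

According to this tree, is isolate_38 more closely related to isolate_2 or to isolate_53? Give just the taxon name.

The MRCA of isolate_38 and isolate_53 subtends ((isolate_3,isolate_53),(((isolate_20,(isolate_44,isolate_38)),isolate_1),isolate_51)) (7 taxa).
The MRCA of isolate_38 and isolate_2 is the root, subtending the entire tree (15 taxa).
The first is nested inside the second, so isolate_38 shares a more recent common ancestor with isolate_53.

isolate_53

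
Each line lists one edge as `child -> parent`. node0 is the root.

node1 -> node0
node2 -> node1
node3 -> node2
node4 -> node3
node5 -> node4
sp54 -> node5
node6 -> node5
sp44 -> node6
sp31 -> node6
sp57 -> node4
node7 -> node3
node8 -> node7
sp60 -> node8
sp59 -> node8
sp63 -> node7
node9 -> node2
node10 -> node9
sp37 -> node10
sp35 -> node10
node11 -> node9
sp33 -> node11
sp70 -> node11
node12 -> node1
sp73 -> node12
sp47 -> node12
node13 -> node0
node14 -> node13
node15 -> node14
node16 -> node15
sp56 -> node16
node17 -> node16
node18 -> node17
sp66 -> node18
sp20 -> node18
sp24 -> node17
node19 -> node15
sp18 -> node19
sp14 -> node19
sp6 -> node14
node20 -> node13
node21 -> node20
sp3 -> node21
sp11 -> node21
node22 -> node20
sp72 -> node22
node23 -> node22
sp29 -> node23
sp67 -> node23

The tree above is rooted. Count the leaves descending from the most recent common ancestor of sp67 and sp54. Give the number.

25

The MRCA of sp67 and sp54 is the root, so the clade is the entire tree.
That clade contains 25 terminal taxa: sp11, sp14, sp18, sp20, sp24, sp29, sp3, sp31, sp33, sp35, sp37, sp44, sp47, sp54, sp56, sp57, sp59, sp6, sp60, sp63, sp66, sp67, sp70, sp72, sp73.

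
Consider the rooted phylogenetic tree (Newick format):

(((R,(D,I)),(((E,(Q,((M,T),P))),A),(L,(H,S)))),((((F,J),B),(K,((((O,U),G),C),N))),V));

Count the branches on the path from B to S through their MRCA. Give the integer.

The MRCA of B and S is the root of the tree.
From B up to that node: 4 branches. From S up to the same node: 5 branches. Total: 4 + 5 = 9.

9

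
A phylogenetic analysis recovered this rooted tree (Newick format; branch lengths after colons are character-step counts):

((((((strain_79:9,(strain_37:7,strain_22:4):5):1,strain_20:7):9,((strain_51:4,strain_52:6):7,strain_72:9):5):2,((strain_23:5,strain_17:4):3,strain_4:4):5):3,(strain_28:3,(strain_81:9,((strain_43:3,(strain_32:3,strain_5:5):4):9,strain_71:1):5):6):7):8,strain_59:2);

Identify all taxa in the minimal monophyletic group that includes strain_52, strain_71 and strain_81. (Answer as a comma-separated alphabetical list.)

strain_17, strain_20, strain_22, strain_23, strain_28, strain_32, strain_37, strain_4, strain_43, strain_5, strain_51, strain_52, strain_71, strain_72, strain_79, strain_81

Tracing strain_52: it sits inside (strain_51,strain_52).
Tracing strain_71: it sits inside ((strain_43,(strain_32,strain_5)),strain_71).
Tracing strain_81: it sits inside (strain_81,((strain_43,(strain_32,strain_5)),strain_71)).
The smallest clade enclosing all 3 is (((((strain_79,(strain_37,strain_22)),strain_20),((strain_51,strain_52),strain_72)),((strain_23,strain_17),strain_4)),(strain_28,(strain_81,((strain_43,(strain_32,strain_5)),strain_71)))); the answer is its 16 terminal taxa in alphabetical order.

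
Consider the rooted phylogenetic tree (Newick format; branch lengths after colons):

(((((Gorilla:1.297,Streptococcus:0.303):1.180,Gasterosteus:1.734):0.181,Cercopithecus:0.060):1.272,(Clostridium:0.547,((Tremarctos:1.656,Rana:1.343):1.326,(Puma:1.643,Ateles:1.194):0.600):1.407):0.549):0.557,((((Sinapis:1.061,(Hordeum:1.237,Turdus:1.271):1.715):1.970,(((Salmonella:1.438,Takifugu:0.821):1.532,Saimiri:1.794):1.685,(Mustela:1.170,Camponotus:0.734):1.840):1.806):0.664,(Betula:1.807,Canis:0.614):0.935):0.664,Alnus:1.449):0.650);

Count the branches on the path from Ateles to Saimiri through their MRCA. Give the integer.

11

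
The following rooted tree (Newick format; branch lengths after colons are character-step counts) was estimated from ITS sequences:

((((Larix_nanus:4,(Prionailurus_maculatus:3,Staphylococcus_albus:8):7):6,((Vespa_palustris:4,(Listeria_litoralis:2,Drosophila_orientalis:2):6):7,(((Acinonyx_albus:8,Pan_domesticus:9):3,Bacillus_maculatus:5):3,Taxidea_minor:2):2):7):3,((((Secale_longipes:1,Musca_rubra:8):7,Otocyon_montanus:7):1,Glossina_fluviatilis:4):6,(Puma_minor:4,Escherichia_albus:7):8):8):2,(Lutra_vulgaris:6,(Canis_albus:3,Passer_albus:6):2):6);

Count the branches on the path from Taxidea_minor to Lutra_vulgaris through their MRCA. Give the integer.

7

The MRCA of Taxidea_minor and Lutra_vulgaris is the root of the tree.
From Taxidea_minor up to that node: 5 branches. From Lutra_vulgaris up to the same node: 2 branches. Total: 5 + 2 = 7.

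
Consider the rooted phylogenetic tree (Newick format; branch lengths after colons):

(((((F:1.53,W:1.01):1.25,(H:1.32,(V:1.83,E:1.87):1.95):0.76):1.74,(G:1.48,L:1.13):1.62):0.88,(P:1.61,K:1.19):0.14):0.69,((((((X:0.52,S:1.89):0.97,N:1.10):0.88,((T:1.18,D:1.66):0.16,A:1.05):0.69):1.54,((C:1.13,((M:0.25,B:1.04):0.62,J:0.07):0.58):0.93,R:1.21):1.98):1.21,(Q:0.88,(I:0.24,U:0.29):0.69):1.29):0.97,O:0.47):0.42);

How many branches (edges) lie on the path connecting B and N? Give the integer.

8

The MRCA of B and N is the node subtending ((((X,S),N),((T,D),A)),((C,((M,B),J)),R)).
From B up to that node: 5 branches. From N up to the same node: 3 branches. Total: 5 + 3 = 8.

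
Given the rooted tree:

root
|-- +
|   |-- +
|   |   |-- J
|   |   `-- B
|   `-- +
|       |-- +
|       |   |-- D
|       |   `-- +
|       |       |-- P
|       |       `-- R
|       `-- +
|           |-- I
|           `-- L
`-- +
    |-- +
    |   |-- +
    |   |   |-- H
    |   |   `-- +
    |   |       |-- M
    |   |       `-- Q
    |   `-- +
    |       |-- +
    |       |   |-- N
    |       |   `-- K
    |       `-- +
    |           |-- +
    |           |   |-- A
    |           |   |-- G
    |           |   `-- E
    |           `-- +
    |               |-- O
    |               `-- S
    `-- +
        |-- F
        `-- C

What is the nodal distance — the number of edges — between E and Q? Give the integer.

7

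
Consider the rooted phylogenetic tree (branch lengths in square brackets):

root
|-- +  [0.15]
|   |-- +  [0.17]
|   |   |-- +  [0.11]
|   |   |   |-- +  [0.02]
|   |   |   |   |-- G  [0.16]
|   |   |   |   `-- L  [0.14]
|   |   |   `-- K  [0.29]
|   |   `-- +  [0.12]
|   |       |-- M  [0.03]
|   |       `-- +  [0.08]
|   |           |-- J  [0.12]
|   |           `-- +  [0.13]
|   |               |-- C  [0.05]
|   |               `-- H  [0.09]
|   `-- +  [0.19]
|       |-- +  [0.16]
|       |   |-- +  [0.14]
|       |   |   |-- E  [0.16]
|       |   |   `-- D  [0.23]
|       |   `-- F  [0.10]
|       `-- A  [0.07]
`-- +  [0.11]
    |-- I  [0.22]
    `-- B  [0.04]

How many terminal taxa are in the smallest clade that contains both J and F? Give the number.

The MRCA of J and F is the node subtending ((((G,L),K),(M,(J,(C,H)))),(((E,D),F),A)).
That clade contains 11 terminal taxa: A, C, D, E, F, G, H, J, K, L, M.

11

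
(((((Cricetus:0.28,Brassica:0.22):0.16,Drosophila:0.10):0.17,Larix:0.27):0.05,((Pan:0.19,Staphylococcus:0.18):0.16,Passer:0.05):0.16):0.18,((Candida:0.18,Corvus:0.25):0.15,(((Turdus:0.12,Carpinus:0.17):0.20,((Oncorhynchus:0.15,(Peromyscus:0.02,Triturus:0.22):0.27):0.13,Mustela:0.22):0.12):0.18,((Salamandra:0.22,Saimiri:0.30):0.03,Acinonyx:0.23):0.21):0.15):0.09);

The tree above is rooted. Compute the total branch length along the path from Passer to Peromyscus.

1.35

The path runs Passer → … → MRCA → … → Peromyscus; the MRCA is the root of the tree.
Branch lengths along that path: 0.05 + 0.16 + 0.18 + 0.09 + 0.15 + 0.18 + 0.12 + 0.13 + 0.27 + 0.02 = 1.35.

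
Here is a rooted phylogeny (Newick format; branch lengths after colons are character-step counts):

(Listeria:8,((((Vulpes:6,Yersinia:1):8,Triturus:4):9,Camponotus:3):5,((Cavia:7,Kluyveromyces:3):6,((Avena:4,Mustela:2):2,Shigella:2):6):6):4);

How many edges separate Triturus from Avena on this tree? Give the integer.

7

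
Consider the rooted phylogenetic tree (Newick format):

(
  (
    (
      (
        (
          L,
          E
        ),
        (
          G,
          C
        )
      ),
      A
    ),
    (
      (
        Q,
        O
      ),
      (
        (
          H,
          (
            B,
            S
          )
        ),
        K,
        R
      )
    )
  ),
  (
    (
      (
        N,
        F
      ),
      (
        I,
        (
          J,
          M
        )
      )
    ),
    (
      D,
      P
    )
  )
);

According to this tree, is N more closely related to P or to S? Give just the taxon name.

The MRCA of N and P subtends (((N,F),(I,(J,M))),(D,P)) (7 taxa).
The MRCA of N and S is the root, subtending the entire tree (19 taxa).
The first is nested inside the second, so N shares a more recent common ancestor with P.

P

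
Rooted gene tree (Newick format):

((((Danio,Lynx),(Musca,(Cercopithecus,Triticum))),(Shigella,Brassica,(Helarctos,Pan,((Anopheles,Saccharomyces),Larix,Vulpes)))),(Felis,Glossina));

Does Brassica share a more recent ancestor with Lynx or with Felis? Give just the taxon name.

Lynx

The MRCA of Brassica and Lynx subtends (((Danio,Lynx),(Musca,(Cercopithecus,Triticum))),(Shigella,Brassica,(Helarctos,Pan,((Anopheles,Saccharomyces),Larix,Vulpes)))) (13 taxa).
The MRCA of Brassica and Felis is the root, subtending the entire tree (15 taxa).
The first is nested inside the second, so Brassica shares a more recent common ancestor with Lynx.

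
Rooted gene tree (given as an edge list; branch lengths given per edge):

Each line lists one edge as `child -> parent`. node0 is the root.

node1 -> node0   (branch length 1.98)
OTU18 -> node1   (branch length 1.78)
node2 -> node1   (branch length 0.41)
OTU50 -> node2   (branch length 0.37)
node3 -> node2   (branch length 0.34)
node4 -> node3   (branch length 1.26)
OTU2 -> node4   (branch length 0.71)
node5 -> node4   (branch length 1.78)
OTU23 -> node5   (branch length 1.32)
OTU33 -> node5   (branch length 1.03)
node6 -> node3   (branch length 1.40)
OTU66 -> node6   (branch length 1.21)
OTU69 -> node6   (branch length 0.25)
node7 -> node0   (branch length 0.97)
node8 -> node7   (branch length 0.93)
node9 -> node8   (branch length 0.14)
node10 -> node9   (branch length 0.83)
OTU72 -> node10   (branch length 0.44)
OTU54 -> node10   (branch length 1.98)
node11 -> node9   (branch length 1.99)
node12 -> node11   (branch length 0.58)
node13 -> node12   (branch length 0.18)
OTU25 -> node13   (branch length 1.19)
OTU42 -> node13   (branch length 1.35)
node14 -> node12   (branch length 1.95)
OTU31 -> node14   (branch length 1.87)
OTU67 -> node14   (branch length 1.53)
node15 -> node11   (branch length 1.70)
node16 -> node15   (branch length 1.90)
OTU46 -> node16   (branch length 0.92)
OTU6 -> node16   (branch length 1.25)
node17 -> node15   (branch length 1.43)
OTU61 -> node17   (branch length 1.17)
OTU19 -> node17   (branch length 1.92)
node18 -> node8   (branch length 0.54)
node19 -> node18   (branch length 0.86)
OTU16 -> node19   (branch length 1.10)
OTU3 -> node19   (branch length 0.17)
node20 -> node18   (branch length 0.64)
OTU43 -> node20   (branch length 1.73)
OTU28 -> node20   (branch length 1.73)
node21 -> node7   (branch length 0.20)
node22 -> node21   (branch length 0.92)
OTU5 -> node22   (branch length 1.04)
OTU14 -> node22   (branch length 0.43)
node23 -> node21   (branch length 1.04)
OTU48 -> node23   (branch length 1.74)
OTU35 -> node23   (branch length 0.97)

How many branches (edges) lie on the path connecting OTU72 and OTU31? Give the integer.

6

The MRCA of OTU72 and OTU31 is the node subtending ((OTU72,OTU54),(((OTU25,OTU42),(OTU31,OTU67)),((OTU46,OTU6),(OTU61,OTU19)))).
From OTU72 up to that node: 2 branches. From OTU31 up to the same node: 4 branches. Total: 2 + 4 = 6.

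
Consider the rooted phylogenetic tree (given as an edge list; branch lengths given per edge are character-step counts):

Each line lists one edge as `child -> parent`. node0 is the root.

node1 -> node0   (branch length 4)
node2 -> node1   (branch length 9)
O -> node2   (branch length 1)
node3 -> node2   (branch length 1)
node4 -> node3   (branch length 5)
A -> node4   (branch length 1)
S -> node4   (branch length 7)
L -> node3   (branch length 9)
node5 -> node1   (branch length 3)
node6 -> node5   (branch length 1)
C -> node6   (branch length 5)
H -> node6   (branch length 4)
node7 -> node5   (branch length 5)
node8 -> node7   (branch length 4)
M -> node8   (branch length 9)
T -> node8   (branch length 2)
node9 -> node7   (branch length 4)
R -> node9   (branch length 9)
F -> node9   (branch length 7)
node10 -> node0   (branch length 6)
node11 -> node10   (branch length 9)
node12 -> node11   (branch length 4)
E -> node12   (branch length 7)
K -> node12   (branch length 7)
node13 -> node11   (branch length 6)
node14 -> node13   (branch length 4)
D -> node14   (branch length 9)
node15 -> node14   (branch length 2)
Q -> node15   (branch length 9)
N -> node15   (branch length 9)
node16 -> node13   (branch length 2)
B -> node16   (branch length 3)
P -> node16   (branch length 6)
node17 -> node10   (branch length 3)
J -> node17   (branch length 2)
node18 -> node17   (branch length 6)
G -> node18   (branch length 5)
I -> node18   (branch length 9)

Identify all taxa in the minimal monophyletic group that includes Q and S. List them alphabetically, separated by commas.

Tracing Q: it sits inside (Q,N).
Tracing S: it sits inside (A,S).
The smallest clade enclosing both is the whole tree (their MRCA is the root), so the answer is all 20 tips in alphabetical order.

A, B, C, D, E, F, G, H, I, J, K, L, M, N, O, P, Q, R, S, T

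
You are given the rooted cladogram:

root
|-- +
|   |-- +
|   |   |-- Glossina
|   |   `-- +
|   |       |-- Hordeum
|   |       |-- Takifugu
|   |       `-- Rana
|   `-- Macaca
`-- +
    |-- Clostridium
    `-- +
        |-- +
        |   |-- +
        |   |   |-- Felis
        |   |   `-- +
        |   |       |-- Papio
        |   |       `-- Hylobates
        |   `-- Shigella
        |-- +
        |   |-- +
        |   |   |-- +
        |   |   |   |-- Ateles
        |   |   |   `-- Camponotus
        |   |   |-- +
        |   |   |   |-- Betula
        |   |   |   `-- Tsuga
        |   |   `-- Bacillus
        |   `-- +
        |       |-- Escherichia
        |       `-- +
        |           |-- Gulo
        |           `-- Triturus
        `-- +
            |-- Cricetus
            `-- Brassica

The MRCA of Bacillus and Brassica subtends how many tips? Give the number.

14

The MRCA of Bacillus and Brassica is the node subtending (((Felis,(Papio,Hylobates)),Shigella),(((Ateles,Camponotus),(Betula,Tsuga),Bacillus),(Escherichia,(Gulo,Triturus))),(Cricetus,Brassica)).
That clade contains 14 terminal taxa: Ateles, Bacillus, Betula, Brassica, Camponotus, Cricetus, Escherichia, Felis, Gulo, Hylobates, Papio, Shigella, Triturus, Tsuga.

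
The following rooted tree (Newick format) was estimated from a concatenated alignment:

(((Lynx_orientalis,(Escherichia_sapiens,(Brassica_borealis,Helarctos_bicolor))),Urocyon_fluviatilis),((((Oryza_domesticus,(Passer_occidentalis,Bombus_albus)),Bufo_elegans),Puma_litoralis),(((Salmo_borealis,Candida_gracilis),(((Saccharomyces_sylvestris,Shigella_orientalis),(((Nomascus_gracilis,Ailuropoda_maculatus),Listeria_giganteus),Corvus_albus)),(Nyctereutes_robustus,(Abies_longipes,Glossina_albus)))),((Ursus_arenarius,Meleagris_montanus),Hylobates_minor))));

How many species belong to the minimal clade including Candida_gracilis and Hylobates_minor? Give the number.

14

The MRCA of Candida_gracilis and Hylobates_minor is the node subtending (((Salmo_borealis,Candida_gracilis),(((Saccharomyces_sylvestris,Shigella_orientalis),(((Nomascus_gracilis,Ailuropoda_maculatus),Listeria_giganteus),Corvus_albus)),(Nyctereutes_robustus,(Abies_longipes,Glossina_albus)))),((Ursus_arenarius,Meleagris_montanus),Hylobates_minor)).
That clade contains 14 terminal taxa: Abies_longipes, Ailuropoda_maculatus, Candida_gracilis, Corvus_albus, Glossina_albus, Hylobates_minor, Listeria_giganteus, Meleagris_montanus, Nomascus_gracilis, Nyctereutes_robustus, Saccharomyces_sylvestris, Salmo_borealis, Shigella_orientalis, Ursus_arenarius.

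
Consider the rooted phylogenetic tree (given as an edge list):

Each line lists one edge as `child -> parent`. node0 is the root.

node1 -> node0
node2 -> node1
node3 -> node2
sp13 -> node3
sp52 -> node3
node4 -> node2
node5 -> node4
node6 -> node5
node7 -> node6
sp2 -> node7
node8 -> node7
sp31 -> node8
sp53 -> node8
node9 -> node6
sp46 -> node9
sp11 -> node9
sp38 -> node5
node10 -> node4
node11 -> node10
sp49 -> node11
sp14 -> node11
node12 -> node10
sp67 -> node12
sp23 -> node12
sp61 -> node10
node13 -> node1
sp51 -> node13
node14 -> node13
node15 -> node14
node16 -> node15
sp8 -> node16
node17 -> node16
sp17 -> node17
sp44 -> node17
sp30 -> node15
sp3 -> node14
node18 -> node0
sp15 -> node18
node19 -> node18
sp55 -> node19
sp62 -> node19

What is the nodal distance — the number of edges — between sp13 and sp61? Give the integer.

The MRCA of sp13 and sp61 is the node subtending ((sp13,sp52),((((sp2,(sp31,sp53)),(sp46,sp11)),sp38),((sp49,sp14),(sp67,sp23),sp61))).
From sp13 up to that node: 2 branches. From sp61 up to the same node: 3 branches. Total: 2 + 3 = 5.

5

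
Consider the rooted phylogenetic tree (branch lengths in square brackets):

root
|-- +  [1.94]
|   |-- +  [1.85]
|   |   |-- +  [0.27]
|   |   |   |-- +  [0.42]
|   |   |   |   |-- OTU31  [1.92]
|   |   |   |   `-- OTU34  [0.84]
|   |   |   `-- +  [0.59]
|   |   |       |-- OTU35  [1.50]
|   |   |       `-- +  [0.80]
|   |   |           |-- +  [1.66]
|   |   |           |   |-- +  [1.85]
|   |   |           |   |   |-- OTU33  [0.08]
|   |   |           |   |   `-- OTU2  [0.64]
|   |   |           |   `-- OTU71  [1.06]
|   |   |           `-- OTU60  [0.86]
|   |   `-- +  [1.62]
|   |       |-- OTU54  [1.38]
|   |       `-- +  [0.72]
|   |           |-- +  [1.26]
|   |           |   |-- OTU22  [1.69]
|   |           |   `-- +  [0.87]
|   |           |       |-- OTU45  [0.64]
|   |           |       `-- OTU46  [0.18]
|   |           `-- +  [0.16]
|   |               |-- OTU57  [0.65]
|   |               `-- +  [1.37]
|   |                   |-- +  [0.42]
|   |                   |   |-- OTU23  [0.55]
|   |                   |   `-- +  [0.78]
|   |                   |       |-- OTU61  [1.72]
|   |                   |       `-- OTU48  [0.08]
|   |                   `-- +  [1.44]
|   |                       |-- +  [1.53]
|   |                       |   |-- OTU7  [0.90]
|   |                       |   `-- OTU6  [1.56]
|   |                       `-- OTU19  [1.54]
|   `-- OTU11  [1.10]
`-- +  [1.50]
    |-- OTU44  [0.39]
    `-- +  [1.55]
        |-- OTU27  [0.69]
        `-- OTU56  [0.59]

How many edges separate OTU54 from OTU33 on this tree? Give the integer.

The MRCA of OTU54 and OTU33 is the node subtending (((OTU31,OTU34),(OTU35,(((OTU33,OTU2),OTU71),OTU60))),(OTU54,((OTU22,(OTU45,OTU46)),(OTU57,((OTU23,(OTU61,OTU48)),((OTU7,OTU6),OTU19)))))).
From OTU54 up to that node: 2 branches. From OTU33 up to the same node: 6 branches. Total: 2 + 6 = 8.

8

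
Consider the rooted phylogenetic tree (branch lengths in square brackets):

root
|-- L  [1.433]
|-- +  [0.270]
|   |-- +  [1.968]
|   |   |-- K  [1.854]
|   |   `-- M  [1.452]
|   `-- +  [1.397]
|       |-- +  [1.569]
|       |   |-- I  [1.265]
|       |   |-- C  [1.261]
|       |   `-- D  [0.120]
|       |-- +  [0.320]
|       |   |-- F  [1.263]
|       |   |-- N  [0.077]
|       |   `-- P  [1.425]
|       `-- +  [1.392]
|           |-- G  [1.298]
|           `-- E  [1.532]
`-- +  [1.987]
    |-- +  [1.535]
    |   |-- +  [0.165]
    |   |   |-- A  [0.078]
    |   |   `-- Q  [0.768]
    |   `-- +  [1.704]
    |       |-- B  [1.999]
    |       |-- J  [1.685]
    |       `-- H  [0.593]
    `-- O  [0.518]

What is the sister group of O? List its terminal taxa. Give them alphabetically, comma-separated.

A, B, H, J, Q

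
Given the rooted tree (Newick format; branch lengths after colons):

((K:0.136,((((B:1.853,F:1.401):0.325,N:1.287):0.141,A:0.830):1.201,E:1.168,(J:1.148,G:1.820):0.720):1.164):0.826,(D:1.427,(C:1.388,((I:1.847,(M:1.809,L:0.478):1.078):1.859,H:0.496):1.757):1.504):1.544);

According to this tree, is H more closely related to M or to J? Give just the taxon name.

M

The MRCA of H and M subtends ((I,(M,L)),H) (4 taxa).
The MRCA of H and J is the root, subtending the entire tree (14 taxa).
The first is nested inside the second, so H shares a more recent common ancestor with M.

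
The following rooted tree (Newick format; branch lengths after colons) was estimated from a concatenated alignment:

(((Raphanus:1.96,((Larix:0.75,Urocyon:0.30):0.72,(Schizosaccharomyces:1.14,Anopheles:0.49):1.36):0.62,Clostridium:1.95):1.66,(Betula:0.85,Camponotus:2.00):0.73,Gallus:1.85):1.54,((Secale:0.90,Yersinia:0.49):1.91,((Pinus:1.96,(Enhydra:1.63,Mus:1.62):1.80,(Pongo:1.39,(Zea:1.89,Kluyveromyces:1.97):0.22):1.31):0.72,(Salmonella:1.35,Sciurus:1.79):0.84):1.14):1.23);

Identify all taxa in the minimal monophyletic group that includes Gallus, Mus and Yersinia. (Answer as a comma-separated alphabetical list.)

Tracing Gallus: it sits inside ((Raphanus,((Larix,Urocyon),(Schizosaccharomyces,Anopheles)),Clostridium),(Betula,Camponotus),Gallus).
Tracing Mus: it sits inside (Enhydra,Mus).
Tracing Yersinia: it sits inside (Secale,Yersinia).
The smallest clade enclosing all 3 is the whole tree (their MRCA is the root), so the answer is all 19 tips in alphabetical order.

Anopheles, Betula, Camponotus, Clostridium, Enhydra, Gallus, Kluyveromyces, Larix, Mus, Pinus, Pongo, Raphanus, Salmonella, Schizosaccharomyces, Sciurus, Secale, Urocyon, Yersinia, Zea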